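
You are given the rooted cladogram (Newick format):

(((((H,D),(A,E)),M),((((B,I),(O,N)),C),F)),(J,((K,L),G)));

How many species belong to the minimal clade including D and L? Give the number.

15

The MRCA of D and L is the root, so the clade is the entire tree.
That clade contains 15 terminal taxa: A, B, C, D, E, F, G, H, I, J, K, L, M, N, O.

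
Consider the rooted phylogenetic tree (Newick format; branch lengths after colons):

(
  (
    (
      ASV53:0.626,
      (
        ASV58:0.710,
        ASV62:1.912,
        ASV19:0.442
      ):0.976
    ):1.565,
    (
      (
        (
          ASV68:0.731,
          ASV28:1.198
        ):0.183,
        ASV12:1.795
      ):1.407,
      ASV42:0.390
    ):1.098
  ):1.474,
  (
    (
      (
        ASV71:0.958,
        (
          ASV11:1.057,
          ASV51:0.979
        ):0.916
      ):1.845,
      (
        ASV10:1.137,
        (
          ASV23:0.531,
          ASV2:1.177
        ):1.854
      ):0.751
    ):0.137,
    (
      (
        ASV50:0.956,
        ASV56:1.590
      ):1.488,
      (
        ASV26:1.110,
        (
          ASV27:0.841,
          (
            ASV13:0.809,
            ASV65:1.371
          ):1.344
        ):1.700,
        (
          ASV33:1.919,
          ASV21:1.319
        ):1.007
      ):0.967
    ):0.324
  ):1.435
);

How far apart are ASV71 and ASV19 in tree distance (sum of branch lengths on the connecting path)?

8.832

The path runs ASV71 → … → MRCA → … → ASV19; the MRCA is the root of the tree.
Branch lengths along that path: 0.958 + 1.845 + 0.137 + 1.435 + 1.474 + 1.565 + 0.976 + 0.442 = 8.832.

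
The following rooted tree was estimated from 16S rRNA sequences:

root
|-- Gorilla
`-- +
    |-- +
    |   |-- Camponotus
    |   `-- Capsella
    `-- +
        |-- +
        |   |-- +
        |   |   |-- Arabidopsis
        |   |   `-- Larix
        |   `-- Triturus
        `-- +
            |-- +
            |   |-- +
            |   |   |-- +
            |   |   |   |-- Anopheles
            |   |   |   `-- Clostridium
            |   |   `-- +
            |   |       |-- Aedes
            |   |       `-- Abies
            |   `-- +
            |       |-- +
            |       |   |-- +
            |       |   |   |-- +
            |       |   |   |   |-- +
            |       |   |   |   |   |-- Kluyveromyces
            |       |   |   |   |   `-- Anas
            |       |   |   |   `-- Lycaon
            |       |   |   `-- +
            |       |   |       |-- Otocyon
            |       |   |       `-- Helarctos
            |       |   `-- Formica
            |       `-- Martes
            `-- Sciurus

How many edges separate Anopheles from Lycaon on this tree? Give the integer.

The MRCA of Anopheles and Lycaon is the node subtending (((Anopheles,Clostridium),(Aedes,Abies)),(((((Kluyveromyces,Anas),Lycaon),(Otocyon,Helarctos)),Formica),Martes)).
From Anopheles up to that node: 3 branches. From Lycaon up to the same node: 5 branches. Total: 3 + 5 = 8.

8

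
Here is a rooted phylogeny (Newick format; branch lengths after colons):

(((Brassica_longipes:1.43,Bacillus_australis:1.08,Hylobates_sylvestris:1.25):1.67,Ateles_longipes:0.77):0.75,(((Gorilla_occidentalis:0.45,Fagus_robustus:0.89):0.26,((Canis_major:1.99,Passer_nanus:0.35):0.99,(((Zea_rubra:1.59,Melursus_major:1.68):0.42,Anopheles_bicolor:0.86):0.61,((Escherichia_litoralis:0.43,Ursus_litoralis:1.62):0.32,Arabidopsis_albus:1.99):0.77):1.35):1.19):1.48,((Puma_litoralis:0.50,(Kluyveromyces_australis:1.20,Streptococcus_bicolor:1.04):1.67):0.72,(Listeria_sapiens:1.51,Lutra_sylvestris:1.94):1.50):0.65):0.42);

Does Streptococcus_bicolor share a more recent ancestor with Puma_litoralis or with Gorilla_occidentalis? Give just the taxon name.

Puma_litoralis

The MRCA of Streptococcus_bicolor and Puma_litoralis subtends (Puma_litoralis,(Kluyveromyces_australis,Streptococcus_bicolor)) (3 taxa).
The MRCA of Streptococcus_bicolor and Gorilla_occidentalis subtends (((Gorilla_occidentalis,Fagus_robustus),((Canis_major,Passer_nanus),(((Zea_rubra,Melursus_major),Anopheles_bicolor),((Escherichia_litoralis,Ursus_litoralis),Arabidopsis_albus)))),((Puma_litoralis,(Kluyveromyces_australis,Streptococcus_bicolor)),(Listeria_sapiens,Lutra_sylvestris))) (15 taxa).
The first is nested inside the second, so Streptococcus_bicolor shares a more recent common ancestor with Puma_litoralis.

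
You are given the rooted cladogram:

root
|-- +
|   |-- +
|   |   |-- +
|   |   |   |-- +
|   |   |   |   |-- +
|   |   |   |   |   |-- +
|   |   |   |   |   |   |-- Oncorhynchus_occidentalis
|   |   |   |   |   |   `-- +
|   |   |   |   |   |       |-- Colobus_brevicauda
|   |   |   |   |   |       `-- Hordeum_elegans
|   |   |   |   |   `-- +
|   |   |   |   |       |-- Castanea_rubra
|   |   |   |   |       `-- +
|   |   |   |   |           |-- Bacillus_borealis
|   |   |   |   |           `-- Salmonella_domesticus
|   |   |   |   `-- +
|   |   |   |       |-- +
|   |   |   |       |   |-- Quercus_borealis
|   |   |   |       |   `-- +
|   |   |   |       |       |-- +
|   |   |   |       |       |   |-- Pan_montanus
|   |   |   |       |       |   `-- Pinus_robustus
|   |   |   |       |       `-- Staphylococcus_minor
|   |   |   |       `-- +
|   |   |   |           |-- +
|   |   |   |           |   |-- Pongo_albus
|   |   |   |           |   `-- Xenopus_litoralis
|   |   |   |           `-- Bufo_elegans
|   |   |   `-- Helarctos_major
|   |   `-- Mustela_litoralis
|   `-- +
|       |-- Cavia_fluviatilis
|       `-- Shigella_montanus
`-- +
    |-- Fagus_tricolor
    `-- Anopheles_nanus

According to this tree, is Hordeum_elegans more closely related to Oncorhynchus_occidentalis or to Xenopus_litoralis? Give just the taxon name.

The MRCA of Hordeum_elegans and Oncorhynchus_occidentalis subtends (Oncorhynchus_occidentalis,(Colobus_brevicauda,Hordeum_elegans)) (3 taxa).
The MRCA of Hordeum_elegans and Xenopus_litoralis subtends (((Oncorhynchus_occidentalis,(Colobus_brevicauda,Hordeum_elegans)),(Castanea_rubra,(Bacillus_borealis,Salmonella_domesticus))),((Quercus_borealis,((Pan_montanus,Pinus_robustus),Staphylococcus_minor)),((Pongo_albus,Xenopus_litoralis),Bufo_elegans))) (13 taxa).
The first is nested inside the second, so Hordeum_elegans shares a more recent common ancestor with Oncorhynchus_occidentalis.

Oncorhynchus_occidentalis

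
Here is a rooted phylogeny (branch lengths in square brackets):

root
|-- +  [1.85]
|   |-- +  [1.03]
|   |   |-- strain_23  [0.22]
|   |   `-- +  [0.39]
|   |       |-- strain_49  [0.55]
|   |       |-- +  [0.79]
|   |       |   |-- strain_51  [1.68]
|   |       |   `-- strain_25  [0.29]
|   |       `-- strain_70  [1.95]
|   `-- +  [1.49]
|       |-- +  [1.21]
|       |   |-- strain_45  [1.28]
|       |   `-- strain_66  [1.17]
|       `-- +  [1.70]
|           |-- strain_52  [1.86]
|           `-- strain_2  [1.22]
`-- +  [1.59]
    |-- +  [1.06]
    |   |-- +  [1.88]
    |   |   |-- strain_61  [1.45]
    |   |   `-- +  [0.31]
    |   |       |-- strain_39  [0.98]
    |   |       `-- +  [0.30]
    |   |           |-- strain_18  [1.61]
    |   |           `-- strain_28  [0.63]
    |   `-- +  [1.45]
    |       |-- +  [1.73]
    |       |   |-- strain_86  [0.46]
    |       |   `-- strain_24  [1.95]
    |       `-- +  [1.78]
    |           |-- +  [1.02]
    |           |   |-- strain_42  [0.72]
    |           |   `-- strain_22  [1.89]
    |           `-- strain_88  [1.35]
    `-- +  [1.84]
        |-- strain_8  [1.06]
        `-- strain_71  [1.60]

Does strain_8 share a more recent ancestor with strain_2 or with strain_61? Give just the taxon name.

The MRCA of strain_8 and strain_61 subtends (((strain_61,(strain_39,(strain_18,strain_28))),((strain_86,strain_24),((strain_42,strain_22),strain_88))),(strain_8,strain_71)) (11 taxa).
The MRCA of strain_8 and strain_2 is the root, subtending the entire tree (20 taxa).
The first is nested inside the second, so strain_8 shares a more recent common ancestor with strain_61.

strain_61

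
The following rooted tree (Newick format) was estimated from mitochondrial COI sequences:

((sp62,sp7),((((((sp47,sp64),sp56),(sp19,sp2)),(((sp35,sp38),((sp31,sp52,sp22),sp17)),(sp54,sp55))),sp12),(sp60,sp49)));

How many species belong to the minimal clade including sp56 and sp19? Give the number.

5

The MRCA of sp56 and sp19 is the node subtending (((sp47,sp64),sp56),(sp19,sp2)).
That clade contains 5 terminal taxa: sp19, sp2, sp47, sp56, sp64.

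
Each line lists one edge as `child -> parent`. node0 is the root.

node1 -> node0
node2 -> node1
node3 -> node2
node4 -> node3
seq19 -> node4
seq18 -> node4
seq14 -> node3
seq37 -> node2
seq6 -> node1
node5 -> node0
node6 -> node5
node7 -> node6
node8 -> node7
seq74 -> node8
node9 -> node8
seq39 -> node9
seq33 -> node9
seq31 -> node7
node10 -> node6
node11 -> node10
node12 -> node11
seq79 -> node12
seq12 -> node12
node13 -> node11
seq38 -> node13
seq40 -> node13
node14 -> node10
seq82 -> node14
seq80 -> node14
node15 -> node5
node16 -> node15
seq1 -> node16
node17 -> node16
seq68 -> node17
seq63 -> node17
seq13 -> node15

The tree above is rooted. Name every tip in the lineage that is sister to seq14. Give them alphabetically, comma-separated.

seq14 attaches to the tree at the node subtending ((seq19,seq18),seq14).
The other lineage descending from that same node — the sister group — is (seq19,seq18); its 2 tips in alphabetical order are the answer.

seq18, seq19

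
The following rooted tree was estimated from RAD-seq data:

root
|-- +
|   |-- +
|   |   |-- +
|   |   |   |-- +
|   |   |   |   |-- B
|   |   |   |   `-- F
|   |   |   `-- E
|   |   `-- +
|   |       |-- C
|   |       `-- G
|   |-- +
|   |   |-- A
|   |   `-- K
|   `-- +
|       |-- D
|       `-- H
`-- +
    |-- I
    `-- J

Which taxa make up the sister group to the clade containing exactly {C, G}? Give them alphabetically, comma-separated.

The clade containing exactly {C, G} attaches to the tree at the node subtending (((B,F),E),(C,G)).
The other lineage descending from that same node — the sister group — is ((B,F),E); its 3 tips in alphabetical order are the answer.

B, E, F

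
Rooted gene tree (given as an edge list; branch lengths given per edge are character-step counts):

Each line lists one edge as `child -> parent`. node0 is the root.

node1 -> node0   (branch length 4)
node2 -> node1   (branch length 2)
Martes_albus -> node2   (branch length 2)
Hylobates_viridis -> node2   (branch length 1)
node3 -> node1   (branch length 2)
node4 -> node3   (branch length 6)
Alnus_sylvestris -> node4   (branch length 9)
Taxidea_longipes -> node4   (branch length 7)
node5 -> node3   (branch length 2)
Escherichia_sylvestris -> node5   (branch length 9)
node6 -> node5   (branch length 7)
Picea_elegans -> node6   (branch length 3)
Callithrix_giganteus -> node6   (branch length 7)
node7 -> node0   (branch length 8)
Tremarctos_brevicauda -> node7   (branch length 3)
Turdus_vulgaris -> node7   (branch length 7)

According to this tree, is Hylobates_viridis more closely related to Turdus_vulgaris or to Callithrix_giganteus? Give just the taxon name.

Callithrix_giganteus

The MRCA of Hylobates_viridis and Callithrix_giganteus subtends ((Martes_albus,Hylobates_viridis),((Alnus_sylvestris,Taxidea_longipes),(Escherichia_sylvestris,(Picea_elegans,Callithrix_giganteus)))) (7 taxa).
The MRCA of Hylobates_viridis and Turdus_vulgaris is the root, subtending the entire tree (9 taxa).
The first is nested inside the second, so Hylobates_viridis shares a more recent common ancestor with Callithrix_giganteus.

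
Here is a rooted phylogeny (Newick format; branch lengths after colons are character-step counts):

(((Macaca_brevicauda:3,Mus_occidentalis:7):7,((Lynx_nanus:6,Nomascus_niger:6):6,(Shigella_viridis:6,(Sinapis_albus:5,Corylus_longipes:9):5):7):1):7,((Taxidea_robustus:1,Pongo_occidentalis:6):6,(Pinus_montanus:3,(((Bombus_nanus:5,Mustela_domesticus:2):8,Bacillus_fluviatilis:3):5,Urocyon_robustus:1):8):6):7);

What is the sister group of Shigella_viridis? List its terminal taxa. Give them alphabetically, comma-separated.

Corylus_longipes, Sinapis_albus

Shigella_viridis attaches to the tree at the node subtending (Shigella_viridis,(Sinapis_albus,Corylus_longipes)).
The other lineage descending from that same node — the sister group — is (Sinapis_albus,Corylus_longipes); its 2 tips in alphabetical order are the answer.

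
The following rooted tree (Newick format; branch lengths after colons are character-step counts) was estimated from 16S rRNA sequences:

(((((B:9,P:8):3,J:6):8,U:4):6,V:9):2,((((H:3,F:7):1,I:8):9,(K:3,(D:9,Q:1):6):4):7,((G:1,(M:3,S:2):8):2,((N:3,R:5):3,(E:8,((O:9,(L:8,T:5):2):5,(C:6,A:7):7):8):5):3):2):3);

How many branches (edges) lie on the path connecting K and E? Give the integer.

The MRCA of K and E is the node subtending ((((H,F),I),(K,(D,Q))),((G,(M,S)),((N,R),(E,((O,(L,T)),(C,A)))))).
From K up to that node: 3 branches. From E up to the same node: 4 branches. Total: 3 + 4 = 7.

7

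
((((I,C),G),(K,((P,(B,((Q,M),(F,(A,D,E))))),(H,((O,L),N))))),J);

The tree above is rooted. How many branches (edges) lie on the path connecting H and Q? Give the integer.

7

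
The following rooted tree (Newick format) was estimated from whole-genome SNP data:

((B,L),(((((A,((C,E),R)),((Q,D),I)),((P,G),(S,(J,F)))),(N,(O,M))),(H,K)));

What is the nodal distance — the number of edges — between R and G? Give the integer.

The MRCA of R and G is the node subtending (((A,((C,E),R)),((Q,D),I)),((P,G),(S,(J,F)))).
From R up to that node: 4 branches. From G up to the same node: 3 branches. Total: 4 + 3 = 7.

7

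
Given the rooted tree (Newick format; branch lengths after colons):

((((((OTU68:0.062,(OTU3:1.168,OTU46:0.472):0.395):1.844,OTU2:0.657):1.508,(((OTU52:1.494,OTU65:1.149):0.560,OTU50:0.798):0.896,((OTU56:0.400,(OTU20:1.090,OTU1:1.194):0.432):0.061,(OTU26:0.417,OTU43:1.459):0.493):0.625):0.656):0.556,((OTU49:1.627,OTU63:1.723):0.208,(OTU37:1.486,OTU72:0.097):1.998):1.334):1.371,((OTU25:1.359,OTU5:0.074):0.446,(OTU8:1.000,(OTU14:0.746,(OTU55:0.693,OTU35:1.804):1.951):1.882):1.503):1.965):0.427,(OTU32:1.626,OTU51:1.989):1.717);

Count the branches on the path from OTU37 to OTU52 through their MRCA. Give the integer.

8

The MRCA of OTU37 and OTU52 is the node subtending ((((OTU68,(OTU3,OTU46)),OTU2),(((OTU52,OTU65),OTU50),((OTU56,(OTU20,OTU1)),(OTU26,OTU43)))),((OTU49,OTU63),(OTU37,OTU72))).
From OTU37 up to that node: 3 branches. From OTU52 up to the same node: 5 branches. Total: 3 + 5 = 8.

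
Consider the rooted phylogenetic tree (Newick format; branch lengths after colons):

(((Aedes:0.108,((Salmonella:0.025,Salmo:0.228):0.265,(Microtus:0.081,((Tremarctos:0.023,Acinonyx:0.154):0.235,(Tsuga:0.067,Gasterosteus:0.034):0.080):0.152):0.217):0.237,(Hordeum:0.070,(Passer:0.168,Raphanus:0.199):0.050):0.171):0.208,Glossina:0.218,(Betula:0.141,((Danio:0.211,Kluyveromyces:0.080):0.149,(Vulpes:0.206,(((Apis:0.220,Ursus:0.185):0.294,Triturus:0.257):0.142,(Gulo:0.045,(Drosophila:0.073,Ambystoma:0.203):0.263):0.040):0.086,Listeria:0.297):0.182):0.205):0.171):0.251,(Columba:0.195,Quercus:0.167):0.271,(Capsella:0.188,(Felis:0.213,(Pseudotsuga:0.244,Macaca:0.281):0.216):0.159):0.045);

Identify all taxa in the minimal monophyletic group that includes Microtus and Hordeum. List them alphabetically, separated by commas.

Acinonyx, Aedes, Gasterosteus, Hordeum, Microtus, Passer, Raphanus, Salmo, Salmonella, Tremarctos, Tsuga

Tracing Microtus: it sits inside (Microtus,((Tremarctos,Acinonyx),(Tsuga,Gasterosteus))).
Tracing Hordeum: it sits inside (Hordeum,(Passer,Raphanus)).
The smallest clade enclosing both is (Aedes,((Salmonella,Salmo),(Microtus,((Tremarctos,Acinonyx),(Tsuga,Gasterosteus)))),(Hordeum,(Passer,Raphanus))); the answer is its 11 terminal taxa in alphabetical order.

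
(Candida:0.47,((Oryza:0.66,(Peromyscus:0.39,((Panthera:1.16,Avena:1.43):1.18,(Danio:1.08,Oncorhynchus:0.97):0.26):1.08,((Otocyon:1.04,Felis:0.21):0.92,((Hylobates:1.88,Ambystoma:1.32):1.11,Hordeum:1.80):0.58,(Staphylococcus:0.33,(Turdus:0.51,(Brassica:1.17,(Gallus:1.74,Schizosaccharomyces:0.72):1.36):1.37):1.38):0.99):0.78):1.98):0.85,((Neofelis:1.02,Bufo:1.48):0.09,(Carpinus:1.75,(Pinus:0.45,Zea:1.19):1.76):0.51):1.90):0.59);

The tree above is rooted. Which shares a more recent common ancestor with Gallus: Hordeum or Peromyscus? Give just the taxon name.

Hordeum

The MRCA of Gallus and Hordeum subtends ((Otocyon,Felis),((Hylobates,Ambystoma),Hordeum),(Staphylococcus,(Turdus,(Brassica,(Gallus,Schizosaccharomyces))))) (10 taxa).
The MRCA of Gallus and Peromyscus subtends (Peromyscus,((Panthera,Avena),(Danio,Oncorhynchus)),((Otocyon,Felis),((Hylobates,Ambystoma),Hordeum),(Staphylococcus,(Turdus,(Brassica,(Gallus,Schizosaccharomyces)))))) (15 taxa).
The first is nested inside the second, so Gallus shares a more recent common ancestor with Hordeum.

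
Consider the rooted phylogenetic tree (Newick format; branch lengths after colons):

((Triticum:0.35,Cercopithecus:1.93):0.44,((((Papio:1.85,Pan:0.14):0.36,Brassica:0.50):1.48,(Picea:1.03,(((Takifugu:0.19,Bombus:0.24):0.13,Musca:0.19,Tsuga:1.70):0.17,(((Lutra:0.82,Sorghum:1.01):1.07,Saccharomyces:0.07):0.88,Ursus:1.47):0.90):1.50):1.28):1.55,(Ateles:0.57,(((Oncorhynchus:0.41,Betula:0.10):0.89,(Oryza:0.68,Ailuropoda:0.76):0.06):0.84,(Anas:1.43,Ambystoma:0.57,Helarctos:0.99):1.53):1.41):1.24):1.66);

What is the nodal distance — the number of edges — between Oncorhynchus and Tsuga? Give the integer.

10

The MRCA of Oncorhynchus and Tsuga is the node subtending ((((Papio,Pan),Brassica),(Picea,(((Takifugu,Bombus),Musca,Tsuga),(((Lutra,Sorghum),Saccharomyces),Ursus)))),(Ateles,(((Oncorhynchus,Betula),(Oryza,Ailuropoda)),(Anas,Ambystoma,Helarctos)))).
From Oncorhynchus up to that node: 5 branches. From Tsuga up to the same node: 5 branches. Total: 5 + 5 = 10.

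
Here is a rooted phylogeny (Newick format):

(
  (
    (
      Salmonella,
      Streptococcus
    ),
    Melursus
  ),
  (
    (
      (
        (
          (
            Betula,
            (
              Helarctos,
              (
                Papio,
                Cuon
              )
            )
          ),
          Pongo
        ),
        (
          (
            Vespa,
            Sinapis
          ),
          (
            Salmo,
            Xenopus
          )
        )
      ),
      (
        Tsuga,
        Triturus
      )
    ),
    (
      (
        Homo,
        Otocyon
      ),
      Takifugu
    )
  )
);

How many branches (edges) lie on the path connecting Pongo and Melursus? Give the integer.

The MRCA of Pongo and Melursus is the root of the tree.
From Pongo up to that node: 5 branches. From Melursus up to the same node: 2 branches. Total: 5 + 2 = 7.

7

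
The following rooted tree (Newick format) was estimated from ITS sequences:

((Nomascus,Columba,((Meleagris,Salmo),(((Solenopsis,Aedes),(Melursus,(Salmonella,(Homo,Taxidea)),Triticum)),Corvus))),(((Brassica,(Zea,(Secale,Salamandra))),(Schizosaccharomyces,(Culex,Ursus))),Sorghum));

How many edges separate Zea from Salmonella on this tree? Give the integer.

The MRCA of Zea and Salmonella is the root of the tree.
From Zea up to that node: 5 branches. From Salmonella up to the same node: 7 branches. Total: 5 + 7 = 12.

12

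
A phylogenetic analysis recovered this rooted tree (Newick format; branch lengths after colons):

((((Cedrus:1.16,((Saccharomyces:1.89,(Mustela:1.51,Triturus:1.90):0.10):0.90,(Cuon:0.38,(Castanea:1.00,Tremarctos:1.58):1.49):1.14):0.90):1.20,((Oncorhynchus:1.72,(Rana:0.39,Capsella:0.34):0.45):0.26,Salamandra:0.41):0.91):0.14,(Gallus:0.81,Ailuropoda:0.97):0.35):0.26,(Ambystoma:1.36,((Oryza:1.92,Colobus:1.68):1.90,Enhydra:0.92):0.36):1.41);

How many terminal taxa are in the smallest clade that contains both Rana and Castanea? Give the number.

The MRCA of Rana and Castanea is the node subtending ((Cedrus,((Saccharomyces,(Mustela,Triturus)),(Cuon,(Castanea,Tremarctos)))),((Oncorhynchus,(Rana,Capsella)),Salamandra)).
That clade contains 11 terminal taxa: Capsella, Castanea, Cedrus, Cuon, Mustela, Oncorhynchus, Rana, Saccharomyces, Salamandra, Tremarctos, Triturus.

11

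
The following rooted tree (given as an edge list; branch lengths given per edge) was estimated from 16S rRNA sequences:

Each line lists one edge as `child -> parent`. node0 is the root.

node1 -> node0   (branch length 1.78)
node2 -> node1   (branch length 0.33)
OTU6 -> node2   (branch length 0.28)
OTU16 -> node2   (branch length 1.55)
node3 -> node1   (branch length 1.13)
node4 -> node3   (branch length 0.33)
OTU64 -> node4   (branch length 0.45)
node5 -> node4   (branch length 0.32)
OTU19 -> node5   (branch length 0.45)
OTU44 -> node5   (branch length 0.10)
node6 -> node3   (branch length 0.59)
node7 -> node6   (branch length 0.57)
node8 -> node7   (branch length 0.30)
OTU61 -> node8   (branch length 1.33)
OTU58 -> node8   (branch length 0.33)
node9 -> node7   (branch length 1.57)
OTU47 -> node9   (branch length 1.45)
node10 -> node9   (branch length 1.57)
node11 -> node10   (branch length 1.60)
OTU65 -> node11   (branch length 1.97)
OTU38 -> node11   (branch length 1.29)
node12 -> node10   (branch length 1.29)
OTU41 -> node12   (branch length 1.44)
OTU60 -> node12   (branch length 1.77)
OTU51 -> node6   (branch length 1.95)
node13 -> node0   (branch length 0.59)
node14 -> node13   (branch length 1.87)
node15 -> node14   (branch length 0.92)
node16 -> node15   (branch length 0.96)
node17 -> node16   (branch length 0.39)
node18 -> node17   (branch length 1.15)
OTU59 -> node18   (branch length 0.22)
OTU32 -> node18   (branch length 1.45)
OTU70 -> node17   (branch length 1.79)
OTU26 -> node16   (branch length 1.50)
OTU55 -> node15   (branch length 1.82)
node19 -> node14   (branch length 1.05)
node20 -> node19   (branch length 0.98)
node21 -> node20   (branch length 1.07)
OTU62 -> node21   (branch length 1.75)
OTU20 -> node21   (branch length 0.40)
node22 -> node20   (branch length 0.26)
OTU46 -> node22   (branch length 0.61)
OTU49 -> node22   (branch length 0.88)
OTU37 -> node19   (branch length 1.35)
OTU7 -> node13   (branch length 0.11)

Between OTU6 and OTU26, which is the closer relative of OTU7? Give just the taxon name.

The MRCA of OTU7 and OTU26 subtends ((((((OTU59,OTU32),OTU70),OTU26),OTU55),(((OTU62,OTU20),(OTU46,OTU49)),OTU37)),OTU7) (11 taxa).
The MRCA of OTU7 and OTU6 is the root, subtending the entire tree (24 taxa).
The first is nested inside the second, so OTU7 shares a more recent common ancestor with OTU26.

OTU26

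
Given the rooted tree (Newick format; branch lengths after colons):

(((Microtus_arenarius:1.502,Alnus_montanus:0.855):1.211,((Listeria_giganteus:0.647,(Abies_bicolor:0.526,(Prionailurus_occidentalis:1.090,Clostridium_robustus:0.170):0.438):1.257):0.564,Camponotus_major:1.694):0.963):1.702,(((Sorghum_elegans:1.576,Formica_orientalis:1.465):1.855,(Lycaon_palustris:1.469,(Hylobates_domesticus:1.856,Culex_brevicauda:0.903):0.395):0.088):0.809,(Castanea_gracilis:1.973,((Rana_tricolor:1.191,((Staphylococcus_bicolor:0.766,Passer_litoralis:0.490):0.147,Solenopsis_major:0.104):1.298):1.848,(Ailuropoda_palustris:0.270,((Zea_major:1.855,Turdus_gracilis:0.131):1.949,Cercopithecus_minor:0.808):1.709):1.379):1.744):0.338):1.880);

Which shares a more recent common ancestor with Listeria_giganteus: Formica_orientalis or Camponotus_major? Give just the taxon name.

The MRCA of Listeria_giganteus and Camponotus_major subtends ((Listeria_giganteus,(Abies_bicolor,(Prionailurus_occidentalis,Clostridium_robustus))),Camponotus_major) (5 taxa).
The MRCA of Listeria_giganteus and Formica_orientalis is the root, subtending the entire tree (21 taxa).
The first is nested inside the second, so Listeria_giganteus shares a more recent common ancestor with Camponotus_major.

Camponotus_major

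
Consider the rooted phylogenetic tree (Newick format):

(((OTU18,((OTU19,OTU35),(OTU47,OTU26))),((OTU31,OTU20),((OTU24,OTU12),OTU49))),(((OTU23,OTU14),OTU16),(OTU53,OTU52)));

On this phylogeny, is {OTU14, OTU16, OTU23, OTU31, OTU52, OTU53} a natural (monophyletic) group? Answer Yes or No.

The MRCA of the listed taxa is the root, so the smallest clade containing them is the whole tree.
That clade also contains OTU12, OTU18, OTU19, OTU20, OTU24, OTU26, OTU35, OTU47, OTU49, which are not in the proposed group, so the group is not monophyletic.

No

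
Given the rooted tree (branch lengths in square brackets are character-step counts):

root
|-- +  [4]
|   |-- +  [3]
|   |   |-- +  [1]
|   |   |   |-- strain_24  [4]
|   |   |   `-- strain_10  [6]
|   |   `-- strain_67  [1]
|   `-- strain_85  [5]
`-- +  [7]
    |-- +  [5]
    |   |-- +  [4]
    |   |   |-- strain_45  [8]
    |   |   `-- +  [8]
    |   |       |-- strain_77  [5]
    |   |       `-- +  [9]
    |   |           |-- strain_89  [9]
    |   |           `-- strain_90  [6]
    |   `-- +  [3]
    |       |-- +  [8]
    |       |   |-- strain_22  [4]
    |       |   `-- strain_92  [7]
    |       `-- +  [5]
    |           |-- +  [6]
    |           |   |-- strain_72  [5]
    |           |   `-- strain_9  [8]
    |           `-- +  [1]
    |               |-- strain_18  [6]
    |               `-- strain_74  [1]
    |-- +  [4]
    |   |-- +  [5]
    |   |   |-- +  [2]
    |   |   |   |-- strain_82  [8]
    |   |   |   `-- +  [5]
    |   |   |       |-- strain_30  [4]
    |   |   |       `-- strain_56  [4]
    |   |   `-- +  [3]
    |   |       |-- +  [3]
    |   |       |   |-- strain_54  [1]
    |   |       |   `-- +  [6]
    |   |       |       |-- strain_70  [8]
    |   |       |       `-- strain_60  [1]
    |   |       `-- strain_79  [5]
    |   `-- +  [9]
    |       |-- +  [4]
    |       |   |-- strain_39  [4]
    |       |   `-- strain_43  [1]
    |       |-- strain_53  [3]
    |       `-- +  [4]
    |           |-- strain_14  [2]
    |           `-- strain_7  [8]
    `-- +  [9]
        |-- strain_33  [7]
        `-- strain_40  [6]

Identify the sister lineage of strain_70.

strain_60

strain_70 attaches to the tree at the node subtending (strain_70,strain_60).
The other lineage descending from that same node — the sister group — is the single tip strain_60.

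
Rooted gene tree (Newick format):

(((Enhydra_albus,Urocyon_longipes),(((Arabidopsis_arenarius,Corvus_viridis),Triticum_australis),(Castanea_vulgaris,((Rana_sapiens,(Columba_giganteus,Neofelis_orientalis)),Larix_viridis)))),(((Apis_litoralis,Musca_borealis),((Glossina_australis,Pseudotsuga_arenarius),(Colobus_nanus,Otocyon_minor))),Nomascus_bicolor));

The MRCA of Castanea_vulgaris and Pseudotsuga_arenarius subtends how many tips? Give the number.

The MRCA of Castanea_vulgaris and Pseudotsuga_arenarius is the root, so the clade is the entire tree.
That clade contains 17 terminal taxa: Apis_litoralis, Arabidopsis_arenarius, Castanea_vulgaris, Colobus_nanus, Columba_giganteus, Corvus_viridis, Enhydra_albus, Glossina_australis, Larix_viridis, Musca_borealis, Neofelis_orientalis, Nomascus_bicolor, Otocyon_minor, Pseudotsuga_arenarius, Rana_sapiens, Triticum_australis, Urocyon_longipes.

17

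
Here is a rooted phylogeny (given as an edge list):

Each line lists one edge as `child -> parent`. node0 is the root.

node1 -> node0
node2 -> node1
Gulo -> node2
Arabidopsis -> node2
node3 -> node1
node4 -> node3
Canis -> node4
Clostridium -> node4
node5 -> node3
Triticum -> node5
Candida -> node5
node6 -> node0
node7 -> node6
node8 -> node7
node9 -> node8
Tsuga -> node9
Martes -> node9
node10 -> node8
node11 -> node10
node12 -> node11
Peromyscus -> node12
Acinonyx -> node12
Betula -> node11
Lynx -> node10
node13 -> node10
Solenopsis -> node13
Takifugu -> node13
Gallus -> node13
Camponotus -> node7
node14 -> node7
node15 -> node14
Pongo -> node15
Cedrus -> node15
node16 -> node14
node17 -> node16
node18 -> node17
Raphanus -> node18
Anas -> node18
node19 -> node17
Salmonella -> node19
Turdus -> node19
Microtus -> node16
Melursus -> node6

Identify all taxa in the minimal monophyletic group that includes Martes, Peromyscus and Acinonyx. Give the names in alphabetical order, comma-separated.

Acinonyx, Betula, Gallus, Lynx, Martes, Peromyscus, Solenopsis, Takifugu, Tsuga

Tracing Martes: it sits inside (Tsuga,Martes).
Tracing Peromyscus: it sits inside (Peromyscus,Acinonyx).
Tracing Acinonyx: it sits inside (Peromyscus,Acinonyx).
The smallest clade enclosing all 3 is ((Tsuga,Martes),(((Peromyscus,Acinonyx),Betula),Lynx,(Solenopsis,Takifugu,Gallus))); the answer is its 9 terminal taxa in alphabetical order.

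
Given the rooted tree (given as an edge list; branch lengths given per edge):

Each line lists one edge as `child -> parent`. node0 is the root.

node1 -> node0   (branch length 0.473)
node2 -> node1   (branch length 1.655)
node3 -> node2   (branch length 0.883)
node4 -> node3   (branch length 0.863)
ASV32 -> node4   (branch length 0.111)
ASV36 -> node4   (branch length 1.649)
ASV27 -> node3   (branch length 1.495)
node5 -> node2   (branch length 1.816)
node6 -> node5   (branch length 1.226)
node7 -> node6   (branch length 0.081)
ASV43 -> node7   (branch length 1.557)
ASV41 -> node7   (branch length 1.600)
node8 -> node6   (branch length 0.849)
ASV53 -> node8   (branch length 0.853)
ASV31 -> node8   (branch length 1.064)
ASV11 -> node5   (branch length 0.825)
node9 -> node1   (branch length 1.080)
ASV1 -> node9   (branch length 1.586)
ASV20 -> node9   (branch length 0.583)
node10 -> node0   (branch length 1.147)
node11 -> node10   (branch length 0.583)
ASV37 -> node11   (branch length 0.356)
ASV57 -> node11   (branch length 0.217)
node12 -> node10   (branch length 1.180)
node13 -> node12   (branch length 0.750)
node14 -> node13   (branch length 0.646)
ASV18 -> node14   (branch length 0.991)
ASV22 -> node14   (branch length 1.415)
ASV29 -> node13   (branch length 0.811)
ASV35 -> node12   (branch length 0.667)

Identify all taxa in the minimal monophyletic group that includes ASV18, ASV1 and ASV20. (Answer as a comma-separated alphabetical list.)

ASV1, ASV11, ASV18, ASV20, ASV22, ASV27, ASV29, ASV31, ASV32, ASV35, ASV36, ASV37, ASV41, ASV43, ASV53, ASV57

Tracing ASV18: it sits inside (ASV18,ASV22).
Tracing ASV1: it sits inside (ASV1,ASV20).
Tracing ASV20: it sits inside (ASV1,ASV20).
The smallest clade enclosing all 3 is the whole tree (their MRCA is the root), so the answer is all 16 tips in alphabetical order.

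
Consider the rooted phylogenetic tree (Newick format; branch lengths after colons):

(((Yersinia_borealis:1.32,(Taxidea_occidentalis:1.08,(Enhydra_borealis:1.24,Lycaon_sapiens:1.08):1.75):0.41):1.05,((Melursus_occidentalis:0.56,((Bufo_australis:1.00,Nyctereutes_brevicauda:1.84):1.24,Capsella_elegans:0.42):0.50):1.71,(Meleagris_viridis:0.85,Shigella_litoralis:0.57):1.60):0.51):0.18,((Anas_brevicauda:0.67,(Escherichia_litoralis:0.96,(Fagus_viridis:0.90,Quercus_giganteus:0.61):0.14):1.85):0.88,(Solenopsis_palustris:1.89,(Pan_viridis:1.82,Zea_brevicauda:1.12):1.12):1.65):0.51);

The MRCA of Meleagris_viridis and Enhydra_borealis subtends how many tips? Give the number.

10

The MRCA of Meleagris_viridis and Enhydra_borealis is the node subtending ((Yersinia_borealis,(Taxidea_occidentalis,(Enhydra_borealis,Lycaon_sapiens))),((Melursus_occidentalis,((Bufo_australis,Nyctereutes_brevicauda),Capsella_elegans)),(Meleagris_viridis,Shigella_litoralis))).
That clade contains 10 terminal taxa: Bufo_australis, Capsella_elegans, Enhydra_borealis, Lycaon_sapiens, Meleagris_viridis, Melursus_occidentalis, Nyctereutes_brevicauda, Shigella_litoralis, Taxidea_occidentalis, Yersinia_borealis.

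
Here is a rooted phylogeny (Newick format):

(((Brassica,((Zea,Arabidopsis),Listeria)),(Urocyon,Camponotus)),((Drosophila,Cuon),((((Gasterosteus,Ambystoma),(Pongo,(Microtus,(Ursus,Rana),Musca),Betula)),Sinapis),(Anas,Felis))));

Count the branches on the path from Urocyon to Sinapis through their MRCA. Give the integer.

7

The MRCA of Urocyon and Sinapis is the root of the tree.
From Urocyon up to that node: 3 branches. From Sinapis up to the same node: 4 branches. Total: 3 + 4 = 7.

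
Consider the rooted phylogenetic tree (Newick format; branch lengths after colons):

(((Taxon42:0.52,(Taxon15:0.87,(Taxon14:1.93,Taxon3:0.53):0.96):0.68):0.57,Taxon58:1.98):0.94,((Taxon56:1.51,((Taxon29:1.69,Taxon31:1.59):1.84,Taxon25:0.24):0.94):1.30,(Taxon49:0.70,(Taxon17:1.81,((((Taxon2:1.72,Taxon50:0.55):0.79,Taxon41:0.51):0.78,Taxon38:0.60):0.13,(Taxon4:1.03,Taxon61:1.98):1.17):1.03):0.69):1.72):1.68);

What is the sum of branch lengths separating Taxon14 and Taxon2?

13.62

The path runs Taxon14 → … → MRCA → … → Taxon2; the MRCA is the root of the tree.
Branch lengths along that path: 1.93 + 0.96 + 0.68 + 0.57 + 0.94 + 1.68 + 1.72 + 0.69 + 1.03 + 0.13 + 0.78 + 0.79 + 1.72 = 13.62.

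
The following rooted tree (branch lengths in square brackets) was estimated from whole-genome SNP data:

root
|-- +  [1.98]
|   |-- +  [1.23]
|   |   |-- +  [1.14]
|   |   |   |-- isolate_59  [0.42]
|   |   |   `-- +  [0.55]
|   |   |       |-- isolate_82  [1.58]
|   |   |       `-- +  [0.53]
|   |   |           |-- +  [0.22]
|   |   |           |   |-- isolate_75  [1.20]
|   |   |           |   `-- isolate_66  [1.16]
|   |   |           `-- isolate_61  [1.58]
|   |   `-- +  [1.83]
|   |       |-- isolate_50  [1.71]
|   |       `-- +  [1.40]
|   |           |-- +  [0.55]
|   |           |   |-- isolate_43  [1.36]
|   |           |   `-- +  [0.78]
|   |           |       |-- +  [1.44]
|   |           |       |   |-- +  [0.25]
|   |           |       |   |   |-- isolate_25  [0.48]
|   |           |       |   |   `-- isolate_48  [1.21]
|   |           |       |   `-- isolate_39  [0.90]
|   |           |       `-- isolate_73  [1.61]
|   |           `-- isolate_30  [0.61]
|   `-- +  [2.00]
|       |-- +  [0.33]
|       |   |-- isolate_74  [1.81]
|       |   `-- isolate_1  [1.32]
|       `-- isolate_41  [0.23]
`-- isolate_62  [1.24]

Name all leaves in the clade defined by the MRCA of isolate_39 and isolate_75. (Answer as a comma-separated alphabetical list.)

Tracing isolate_39: it sits inside ((isolate_25,isolate_48),isolate_39).
Tracing isolate_75: it sits inside (isolate_75,isolate_66).
The smallest clade enclosing both is ((isolate_59,(isolate_82,((isolate_75,isolate_66),isolate_61))),(isolate_50,((isolate_43,(((isolate_25,isolate_48),isolate_39),isolate_73)),isolate_30))); the answer is its 12 terminal taxa in alphabetical order.

isolate_25, isolate_30, isolate_39, isolate_43, isolate_48, isolate_50, isolate_59, isolate_61, isolate_66, isolate_73, isolate_75, isolate_82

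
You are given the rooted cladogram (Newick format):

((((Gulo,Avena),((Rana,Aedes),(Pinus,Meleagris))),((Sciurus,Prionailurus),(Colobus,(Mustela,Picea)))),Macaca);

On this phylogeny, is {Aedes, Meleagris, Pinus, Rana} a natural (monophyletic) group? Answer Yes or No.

Yes

The most recent common ancestor of these taxa subtends ((Rana,Aedes),(Pinus,Meleagris)).
That clade has exactly 4 tips — every listed taxon and nothing else — so the group is monophyletic.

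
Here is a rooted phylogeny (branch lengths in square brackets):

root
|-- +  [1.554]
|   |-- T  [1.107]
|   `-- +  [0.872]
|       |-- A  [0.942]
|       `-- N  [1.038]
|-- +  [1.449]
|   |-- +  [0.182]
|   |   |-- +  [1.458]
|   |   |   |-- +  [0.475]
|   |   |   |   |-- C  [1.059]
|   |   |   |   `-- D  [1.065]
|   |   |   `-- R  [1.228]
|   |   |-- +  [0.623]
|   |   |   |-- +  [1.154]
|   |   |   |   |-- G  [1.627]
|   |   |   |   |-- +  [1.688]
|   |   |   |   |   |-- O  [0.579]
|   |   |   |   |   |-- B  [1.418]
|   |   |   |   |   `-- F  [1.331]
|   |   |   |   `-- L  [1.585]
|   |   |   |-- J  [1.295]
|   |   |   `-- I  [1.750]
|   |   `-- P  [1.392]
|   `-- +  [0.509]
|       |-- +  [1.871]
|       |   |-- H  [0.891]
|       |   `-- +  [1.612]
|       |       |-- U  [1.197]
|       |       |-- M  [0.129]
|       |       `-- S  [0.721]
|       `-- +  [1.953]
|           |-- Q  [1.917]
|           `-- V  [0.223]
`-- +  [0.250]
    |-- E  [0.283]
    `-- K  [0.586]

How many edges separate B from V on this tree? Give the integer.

8

The MRCA of B and V is the node subtending ((((C,D),R),((G,(O,B,F),L),J,I),P),((H,(U,M,S)),(Q,V))).
From B up to that node: 5 branches. From V up to the same node: 3 branches. Total: 5 + 3 = 8.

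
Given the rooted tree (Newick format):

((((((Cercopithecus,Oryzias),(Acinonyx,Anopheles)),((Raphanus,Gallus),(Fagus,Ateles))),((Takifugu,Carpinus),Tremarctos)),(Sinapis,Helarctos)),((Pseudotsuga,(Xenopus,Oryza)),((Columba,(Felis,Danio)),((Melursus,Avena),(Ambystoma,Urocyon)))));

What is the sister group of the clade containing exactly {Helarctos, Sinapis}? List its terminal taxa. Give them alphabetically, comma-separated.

The clade containing exactly {Helarctos, Sinapis} attaches to the tree at the node subtending (((((Cercopithecus,Oryzias),(Acinonyx,Anopheles)),((Raphanus,Gallus),(Fagus,Ateles))),((Takifugu,Carpinus),Tremarctos)),(Sinapis,Helarctos)).
The other lineage descending from that same node — the sister group — is ((((Cercopithecus,Oryzias),(Acinonyx,Anopheles)),((Raphanus,Gallus),(Fagus,Ateles))),((Takifugu,Carpinus),Tremarctos)); its 11 tips in alphabetical order are the answer.

Acinonyx, Anopheles, Ateles, Carpinus, Cercopithecus, Fagus, Gallus, Oryzias, Raphanus, Takifugu, Tremarctos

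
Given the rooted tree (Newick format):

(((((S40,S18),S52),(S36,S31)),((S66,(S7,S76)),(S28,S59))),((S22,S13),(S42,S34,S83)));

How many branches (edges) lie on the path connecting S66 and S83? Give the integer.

7

The MRCA of S66 and S83 is the root of the tree.
From S66 up to that node: 4 branches. From S83 up to the same node: 3 branches. Total: 4 + 3 = 7.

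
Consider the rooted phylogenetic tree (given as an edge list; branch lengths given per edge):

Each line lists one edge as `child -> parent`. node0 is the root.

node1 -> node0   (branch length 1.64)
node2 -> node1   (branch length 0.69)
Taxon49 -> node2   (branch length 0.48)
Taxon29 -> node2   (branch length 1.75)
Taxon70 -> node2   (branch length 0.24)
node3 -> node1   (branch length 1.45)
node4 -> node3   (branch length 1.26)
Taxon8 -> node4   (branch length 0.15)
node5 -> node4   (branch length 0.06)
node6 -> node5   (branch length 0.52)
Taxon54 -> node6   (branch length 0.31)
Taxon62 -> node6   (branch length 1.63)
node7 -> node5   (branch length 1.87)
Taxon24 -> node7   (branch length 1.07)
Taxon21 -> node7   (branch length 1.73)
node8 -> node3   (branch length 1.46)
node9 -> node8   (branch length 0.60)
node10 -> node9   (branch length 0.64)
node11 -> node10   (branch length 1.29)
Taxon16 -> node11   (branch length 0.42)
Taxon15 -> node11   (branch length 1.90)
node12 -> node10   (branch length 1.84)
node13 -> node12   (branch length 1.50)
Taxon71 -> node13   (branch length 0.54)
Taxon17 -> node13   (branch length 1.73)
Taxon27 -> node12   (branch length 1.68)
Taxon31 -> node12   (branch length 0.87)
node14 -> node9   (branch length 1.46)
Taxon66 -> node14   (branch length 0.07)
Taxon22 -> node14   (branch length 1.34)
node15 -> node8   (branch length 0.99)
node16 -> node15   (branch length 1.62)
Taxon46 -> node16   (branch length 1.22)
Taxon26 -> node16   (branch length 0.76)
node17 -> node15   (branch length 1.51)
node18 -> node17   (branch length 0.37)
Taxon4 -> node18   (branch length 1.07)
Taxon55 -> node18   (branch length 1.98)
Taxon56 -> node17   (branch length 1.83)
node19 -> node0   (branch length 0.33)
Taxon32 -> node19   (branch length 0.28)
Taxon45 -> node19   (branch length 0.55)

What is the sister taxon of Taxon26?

Taxon26 attaches to the tree at the node subtending (Taxon46,Taxon26).
The other lineage descending from that same node — the sister group — is the single tip Taxon46.

Taxon46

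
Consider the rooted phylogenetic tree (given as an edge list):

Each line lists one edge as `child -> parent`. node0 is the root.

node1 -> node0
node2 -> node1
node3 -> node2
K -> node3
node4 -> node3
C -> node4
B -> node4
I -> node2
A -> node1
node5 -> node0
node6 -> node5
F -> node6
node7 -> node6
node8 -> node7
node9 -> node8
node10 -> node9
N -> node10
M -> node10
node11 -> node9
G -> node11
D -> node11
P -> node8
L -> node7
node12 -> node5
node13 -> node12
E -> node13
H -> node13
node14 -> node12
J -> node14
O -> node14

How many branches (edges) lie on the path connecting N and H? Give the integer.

9

The MRCA of N and H is the node subtending ((F,((((N,M),(G,D)),P),L)),((E,H),(J,O))).
From N up to that node: 6 branches. From H up to the same node: 3 branches. Total: 6 + 3 = 9.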